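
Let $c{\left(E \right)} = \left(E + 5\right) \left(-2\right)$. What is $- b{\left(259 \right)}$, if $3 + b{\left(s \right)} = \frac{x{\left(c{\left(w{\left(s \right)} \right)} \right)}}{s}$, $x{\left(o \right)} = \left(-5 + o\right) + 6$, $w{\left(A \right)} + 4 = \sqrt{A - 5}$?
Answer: $\frac{778}{259} + \frac{2 \sqrt{254}}{259} \approx 3.1269$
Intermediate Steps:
$w{\left(A \right)} = -4 + \sqrt{-5 + A}$ ($w{\left(A \right)} = -4 + \sqrt{A - 5} = -4 + \sqrt{-5 + A}$)
$c{\left(E \right)} = -10 - 2 E$ ($c{\left(E \right)} = \left(5 + E\right) \left(-2\right) = -10 - 2 E$)
$x{\left(o \right)} = 1 + o$
$b{\left(s \right)} = -3 + \frac{-1 - 2 \sqrt{-5 + s}}{s}$ ($b{\left(s \right)} = -3 + \frac{1 - \left(10 + 2 \left(-4 + \sqrt{-5 + s}\right)\right)}{s} = -3 + \frac{1 - \left(2 + 2 \sqrt{-5 + s}\right)}{s} = -3 + \frac{-1 - 2 \sqrt{-5 + s}}{s}$)
$- b{\left(259 \right)} = - \frac{-1 - 777 - 2 \sqrt{-5 + 259}}{259} = - \frac{-1 - 777 - 2 \sqrt{254}}{259} = - \frac{-778 - 2 \sqrt{254}}{259} = - (- \frac{778}{259} - \frac{2 \sqrt{254}}{259}) = \frac{778}{259} + \frac{2 \sqrt{254}}{259}$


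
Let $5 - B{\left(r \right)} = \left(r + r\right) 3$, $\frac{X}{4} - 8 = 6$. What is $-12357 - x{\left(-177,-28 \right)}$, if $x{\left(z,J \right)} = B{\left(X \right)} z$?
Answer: $-70944$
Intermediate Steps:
$X = 56$ ($X = 32 + 4 \cdot 6 = 32 + 24 = 56$)
$B{\left(r \right)} = 5 - 6 r$ ($B{\left(r \right)} = 5 - \left(r + r\right) 3 = 5 - 2 r 3 = 5 - 6 r$)
$x{\left(z,J \right)} = - 331 z$ ($x{\left(z,J \right)} = \left(5 - 336\right) z = - 331 z$)
$-12357 - x{\left(-177,-28 \right)} = -12357 - \left(-331\right) \left(-177\right) = -12357 - 58587 = -70944$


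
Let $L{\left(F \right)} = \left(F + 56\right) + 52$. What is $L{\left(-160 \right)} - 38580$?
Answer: $-38632$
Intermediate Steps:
$L{\left(F \right)} = 108 + F$ ($L{\left(F \right)} = \left(56 + F\right) + 52 = 108 + F$)
$L{\left(-160 \right)} - 38580 = \left(108 - 160\right) - 38580 = -52 - 38580 = -38632$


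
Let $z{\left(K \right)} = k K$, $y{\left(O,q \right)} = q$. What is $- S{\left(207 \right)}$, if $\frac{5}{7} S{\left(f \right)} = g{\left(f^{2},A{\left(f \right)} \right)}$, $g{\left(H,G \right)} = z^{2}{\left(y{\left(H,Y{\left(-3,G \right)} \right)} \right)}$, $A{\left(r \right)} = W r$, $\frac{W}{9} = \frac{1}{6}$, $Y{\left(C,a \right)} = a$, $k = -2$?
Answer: $- \frac{2699487}{5} \approx -5.399 \cdot 10^{5}$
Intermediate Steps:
$z{\left(K \right)} = - 2 K$
$W = \frac{3}{2}$ ($W = \frac{9}{6} = 9 \cdot \frac{1}{6} = \frac{3}{2} \approx 1.5$)
$A{\left(r \right)} = \frac{3 r}{2}$
$g{\left(H,G \right)} = 4 G^{2}$ ($g{\left(H,G \right)} = \left(- 2 G\right)^{2} = 4 G^{2}$)
$S{\left(f \right)} = \frac{63 f^{2}}{5}$ ($S{\left(f \right)} = \frac{7 \cdot 4 \left(\frac{3 f}{2}\right)^{2}}{5} = \frac{7 \cdot 4 \frac{9 f^{2}}{4}}{5} = \frac{7 \cdot 9 f^{2}}{5} = \frac{63 f^{2}}{5}$)
$- S{\left(207 \right)} = - \frac{63 \cdot 207^{2}}{5} = - \frac{63 \cdot 42849}{5} = \left(-1\right) \frac{2699487}{5} = - \frac{2699487}{5}$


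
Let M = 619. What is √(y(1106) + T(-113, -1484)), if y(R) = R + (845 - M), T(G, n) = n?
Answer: 2*I*√38 ≈ 12.329*I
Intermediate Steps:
y(R) = 226 + R (y(R) = R + (845 - 1*619) = R + (845 - 619) = R + 226 = 226 + R)
√(y(1106) + T(-113, -1484)) = √((226 + 1106) - 1484) = √(1332 - 1484) = √(-152) = 2*I*√38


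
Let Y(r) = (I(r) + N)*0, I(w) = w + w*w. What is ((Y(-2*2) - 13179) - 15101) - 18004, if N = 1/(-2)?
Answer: -46284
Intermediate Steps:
I(w) = w + w**2
N = -1/2 (N = 1*(-1/2) = -1/2 ≈ -0.50000)
Y(r) = 0 (Y(r) = (r*(1 + r) - 1/2)*0 = (-1/2 + r*(1 + r))*0 = 0)
((Y(-2*2) - 13179) - 15101) - 18004 = ((0 - 13179) - 15101) - 18004 = (-13179 - 15101) - 18004 = -28280 - 18004 = -46284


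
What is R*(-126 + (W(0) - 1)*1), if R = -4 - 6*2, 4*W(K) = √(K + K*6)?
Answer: 2032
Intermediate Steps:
W(K) = √7*√K/4 (W(K) = √(K + K*6)/4 = √(K + 6*K)/4 = √(7*K)/4 = (√7*√K)/4 = √7*√K/4)
R = -16 (R = -4 - 12 = -16)
R*(-126 + (W(0) - 1)*1) = -16*(-126 + (√7*√0/4 - 1)*1) = -16*(-126 + ((¼)*√7*0 - 1)*1) = -16*(-126 + (0 - 1)*1) = -16*(-126 - 1*1) = -16*(-126 - 1) = -16*(-127) = 2032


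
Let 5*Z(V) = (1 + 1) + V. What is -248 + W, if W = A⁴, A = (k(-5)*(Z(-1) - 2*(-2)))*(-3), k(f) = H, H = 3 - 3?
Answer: -248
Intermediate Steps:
Z(V) = ⅖ + V/5 (Z(V) = ((1 + 1) + V)/5 = (2 + V)/5 = ⅖ + V/5)
H = 0
k(f) = 0
A = 0 (A = (0*((⅖ + (⅕)*(-1)) - 2*(-2)))*(-3) = (0*((⅖ - ⅕) + 4))*(-3) = (0*(⅕ + 4))*(-3) = (0*(21/5))*(-3) = 0*(-3) = 0)
W = 0 (W = 0⁴ = 0)
-248 + W = -248 + 0 = -248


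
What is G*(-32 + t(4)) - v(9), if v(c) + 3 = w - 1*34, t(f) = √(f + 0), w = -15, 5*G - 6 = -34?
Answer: 220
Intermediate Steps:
G = -28/5 (G = 6/5 + (⅕)*(-34) = 6/5 - 34/5 = -28/5 ≈ -5.6000)
t(f) = √f
v(c) = -52 (v(c) = -3 + (-15 - 1*34) = -3 + (-15 - 34) = -3 - 49 = -52)
G*(-32 + t(4)) - v(9) = -28*(-32 + √4)/5 - 1*(-52) = -28*(-32 + 2)/5 + 52 = -28/5*(-30) + 52 = 168 + 52 = 220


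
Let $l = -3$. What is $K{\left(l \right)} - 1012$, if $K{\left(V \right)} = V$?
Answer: $-1015$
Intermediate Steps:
$K{\left(l \right)} - 1012 = -3 - 1012 = -1015$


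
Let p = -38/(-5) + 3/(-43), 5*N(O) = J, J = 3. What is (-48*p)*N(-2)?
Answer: -233136/1075 ≈ -216.87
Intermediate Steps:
N(O) = ⅗ (N(O) = (⅕)*3 = ⅗)
p = 1619/215 (p = -38*(-⅕) + 3*(-1/43) = 38/5 - 3/43 = 1619/215 ≈ 7.5302)
(-48*p)*N(-2) = -48*1619/215*(⅗) = -77712/215*⅗ = -233136/1075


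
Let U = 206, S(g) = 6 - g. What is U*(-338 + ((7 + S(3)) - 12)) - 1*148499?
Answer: -218539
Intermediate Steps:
U*(-338 + ((7 + S(3)) - 12)) - 1*148499 = 206*(-338 + ((7 + (6 - 1*3)) - 12)) - 1*148499 = 206*(-338 + ((7 + (6 - 3)) - 12)) - 148499 = 206*(-338 + ((7 + 3) - 12)) - 148499 = 206*(-338 + (10 - 12)) - 148499 = 206*(-338 - 2) - 148499 = 206*(-340) - 148499 = -70040 - 148499 = -218539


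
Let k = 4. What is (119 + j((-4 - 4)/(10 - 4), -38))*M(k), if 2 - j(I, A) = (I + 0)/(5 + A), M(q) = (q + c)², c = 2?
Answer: 47900/11 ≈ 4354.5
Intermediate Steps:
M(q) = (2 + q)² (M(q) = (q + 2)² = (2 + q)²)
j(I, A) = 2 - I/(5 + A) (j(I, A) = 2 - (I + 0)/(5 + A) = 2 - I/(5 + A))
(119 + j((-4 - 4)/(10 - 4), -38))*M(k) = (119 + (10 - (-4 - 4)/(10 - 4) + 2*(-38))/(5 - 38))*(2 + 4)² = (119 + (10 - (-8)/6 - 76)/(-33))*6² = (119 - (10 - (-8)/6 - 76)/33)*36 = (119 - (10 - 1*(-4/3) - 76)/33)*36 = (119 - (10 + 4/3 - 76)/33)*36 = (119 - 1/33*(-194/3))*36 = (119 + 194/99)*36 = (11975/99)*36 = 47900/11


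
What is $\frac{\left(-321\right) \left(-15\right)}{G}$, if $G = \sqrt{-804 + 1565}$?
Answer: $\frac{4815 \sqrt{761}}{761} \approx 174.54$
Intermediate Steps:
$G = \sqrt{761} \approx 27.586$
$\frac{\left(-321\right) \left(-15\right)}{G} = \frac{\left(-321\right) \left(-15\right)}{\sqrt{761}} = 4815 \frac{\sqrt{761}}{761} = \frac{4815 \sqrt{761}}{761}$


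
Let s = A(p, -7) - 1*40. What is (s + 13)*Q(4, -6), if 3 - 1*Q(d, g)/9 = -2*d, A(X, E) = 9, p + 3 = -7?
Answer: -1782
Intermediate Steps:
p = -10 (p = -3 - 7 = -10)
s = -31 (s = 9 - 1*40 = 9 - 40 = -31)
Q(d, g) = 27 + 18*d (Q(d, g) = 27 - (-18)*d = 27 + 18*d)
(s + 13)*Q(4, -6) = (-31 + 13)*(27 + 18*4) = -18*(27 + 72) = -18*99 = -1782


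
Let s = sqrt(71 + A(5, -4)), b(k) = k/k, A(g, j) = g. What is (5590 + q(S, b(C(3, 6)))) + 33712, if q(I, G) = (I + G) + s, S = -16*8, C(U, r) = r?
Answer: 39175 + 2*sqrt(19) ≈ 39184.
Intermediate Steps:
S = -128
b(k) = 1
s = 2*sqrt(19) (s = sqrt(71 + 5) = sqrt(76) = 2*sqrt(19) ≈ 8.7178)
q(I, G) = G + I + 2*sqrt(19) (q(I, G) = (I + G) + 2*sqrt(19) = (G + I) + 2*sqrt(19) = G + I + 2*sqrt(19))
(5590 + q(S, b(C(3, 6)))) + 33712 = (5590 + (1 - 128 + 2*sqrt(19))) + 33712 = (5590 + (-127 + 2*sqrt(19))) + 33712 = (5463 + 2*sqrt(19)) + 33712 = 39175 + 2*sqrt(19)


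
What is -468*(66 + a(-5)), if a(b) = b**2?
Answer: -42588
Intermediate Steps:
-468*(66 + a(-5)) = -468*(66 + (-5)**2) = -468*(66 + 25) = -468*91 = -42588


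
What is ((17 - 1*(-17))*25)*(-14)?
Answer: -11900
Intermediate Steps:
((17 - 1*(-17))*25)*(-14) = ((17 + 17)*25)*(-14) = (34*25)*(-14) = 850*(-14) = -11900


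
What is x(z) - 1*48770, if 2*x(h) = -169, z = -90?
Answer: -97709/2 ≈ -48855.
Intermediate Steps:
x(h) = -169/2 (x(h) = (½)*(-169) = -169/2)
x(z) - 1*48770 = -169/2 - 1*48770 = -169/2 - 48770 = -97709/2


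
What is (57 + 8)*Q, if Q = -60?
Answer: -3900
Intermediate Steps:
(57 + 8)*Q = (57 + 8)*(-60) = 65*(-60) = -3900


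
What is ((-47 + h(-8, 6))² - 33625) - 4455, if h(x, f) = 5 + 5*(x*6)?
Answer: 41444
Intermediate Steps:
h(x, f) = 5 + 30*x (h(x, f) = 5 + 5*(6*x) = 5 + 30*x)
((-47 + h(-8, 6))² - 33625) - 4455 = ((-47 + (5 + 30*(-8)))² - 33625) - 4455 = ((-47 + (5 - 240))² - 33625) - 4455 = ((-47 - 235)² - 33625) - 4455 = ((-282)² - 33625) - 4455 = (79524 - 33625) - 4455 = 45899 - 4455 = 41444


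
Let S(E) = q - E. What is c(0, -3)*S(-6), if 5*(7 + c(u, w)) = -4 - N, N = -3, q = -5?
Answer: -36/5 ≈ -7.2000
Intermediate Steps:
c(u, w) = -36/5 (c(u, w) = -7 + (-4 - 1*(-3))/5 = -7 + (-4 + 3)/5 = -7 + (1/5)*(-1) = -7 - 1/5 = -36/5)
S(E) = -5 - E
c(0, -3)*S(-6) = -36*(-5 - 1*(-6))/5 = -36*(-5 + 6)/5 = -36/5*1 = -36/5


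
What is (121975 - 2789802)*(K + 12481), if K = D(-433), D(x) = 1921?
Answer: -38422044454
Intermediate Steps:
K = 1921
(121975 - 2789802)*(K + 12481) = (121975 - 2789802)*(1921 + 12481) = -2667827*14402 = -38422044454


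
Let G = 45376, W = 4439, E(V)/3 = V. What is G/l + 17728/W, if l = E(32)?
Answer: 6347686/13317 ≈ 476.66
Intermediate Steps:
E(V) = 3*V
l = 96 (l = 3*32 = 96)
G/l + 17728/W = 45376/96 + 17728/4439 = 45376*(1/96) + 17728*(1/4439) = 1418/3 + 17728/4439 = 6347686/13317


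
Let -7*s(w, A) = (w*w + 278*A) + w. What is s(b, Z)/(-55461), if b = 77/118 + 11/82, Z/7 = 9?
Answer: 102492464120/2271733972347 ≈ 0.045116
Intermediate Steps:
Z = 63 (Z = 7*9 = 63)
b = 1903/2419 (b = 77*(1/118) + 11*(1/82) = 77/118 + 11/82 = 1903/2419 ≈ 0.78669)
s(w, A) = -278*A/7 - w/7 - w²/7 (s(w, A) = -((w*w + 278*A) + w)/7 = -((w² + 278*A) + w)/7 = -(w + w² + 278*A)/7 = -278*A/7 - w/7 - w²/7)
s(b, Z)/(-55461) = (-278/7*63 - ⅐*1903/2419 - (1903/2419)²/7)/(-55461) = (-2502 - 1903/16933 - ⅐*3621409/5851561)*(-1/55461) = (-2502 - 1903/16933 - 3621409/40960927)*(-1/55461) = -102492464120/40960927*(-1/55461) = 102492464120/2271733972347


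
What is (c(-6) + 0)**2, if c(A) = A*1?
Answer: 36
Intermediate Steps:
c(A) = A
(c(-6) + 0)**2 = (-6 + 0)**2 = (-6)**2 = 36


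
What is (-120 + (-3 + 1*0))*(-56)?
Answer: 6888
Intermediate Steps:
(-120 + (-3 + 1*0))*(-56) = (-120 + (-3 + 0))*(-56) = (-120 - 3)*(-56) = -123*(-56) = 6888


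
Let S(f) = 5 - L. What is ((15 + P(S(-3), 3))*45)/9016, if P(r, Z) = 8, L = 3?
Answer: 45/392 ≈ 0.11480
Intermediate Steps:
S(f) = 2 (S(f) = 5 - 1*3 = 5 - 3 = 2)
((15 + P(S(-3), 3))*45)/9016 = ((15 + 8)*45)/9016 = (23*45)*(1/9016) = 1035*(1/9016) = 45/392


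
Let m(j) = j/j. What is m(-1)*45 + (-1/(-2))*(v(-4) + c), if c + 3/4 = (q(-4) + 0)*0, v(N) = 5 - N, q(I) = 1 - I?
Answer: 393/8 ≈ 49.125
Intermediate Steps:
m(j) = 1
c = -3/4 (c = -3/4 + ((1 - 1*(-4)) + 0)*0 = -3/4 + ((1 + 4) + 0)*0 = -3/4 + (5 + 0)*0 = -3/4 + 5*0 = -3/4 + 0 = -3/4 ≈ -0.75000)
m(-1)*45 + (-1/(-2))*(v(-4) + c) = 1*45 + (-1/(-2))*((5 - 1*(-4)) - 3/4) = 45 + (-1*(-1/2))*((5 + 4) - 3/4) = 45 + (9 - 3/4)/2 = 45 + (1/2)*(33/4) = 45 + 33/8 = 393/8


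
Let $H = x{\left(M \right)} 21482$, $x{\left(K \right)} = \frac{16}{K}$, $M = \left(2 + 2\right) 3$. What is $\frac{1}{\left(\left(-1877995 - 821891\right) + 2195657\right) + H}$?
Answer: $- \frac{3}{1426759} \approx -2.1027 \cdot 10^{-6}$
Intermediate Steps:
$M = 12$ ($M = 4 \cdot 3 = 12$)
$H = \frac{85928}{3}$ ($H = \frac{16}{12} \cdot 21482 = 16 \cdot \frac{1}{12} \cdot 21482 = \frac{4}{3} \cdot 21482 = \frac{85928}{3} \approx 28643.0$)
$\frac{1}{\left(\left(-1877995 - 821891\right) + 2195657\right) + H} = \frac{1}{\left(\left(-1877995 - 821891\right) + 2195657\right) + \frac{85928}{3}} = \frac{1}{\left(-2699886 + 2195657\right) + \frac{85928}{3}} = \frac{1}{-504229 + \frac{85928}{3}} = \frac{1}{- \frac{1426759}{3}} = - \frac{3}{1426759}$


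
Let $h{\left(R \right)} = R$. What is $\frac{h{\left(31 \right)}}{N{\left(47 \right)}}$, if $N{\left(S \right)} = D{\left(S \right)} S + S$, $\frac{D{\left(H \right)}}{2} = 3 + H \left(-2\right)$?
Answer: $- \frac{31}{8507} \approx -0.0036441$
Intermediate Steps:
$D{\left(H \right)} = 6 - 4 H$ ($D{\left(H \right)} = 2 \left(3 + H \left(-2\right)\right) = 2 \left(3 - 2 H\right) = 6 - 4 H$)
$N{\left(S \right)} = S + S \left(6 - 4 S\right)$ ($N{\left(S \right)} = \left(6 - 4 S\right) S + S = S \left(6 - 4 S\right) + S = S + S \left(6 - 4 S\right)$)
$\frac{h{\left(31 \right)}}{N{\left(47 \right)}} = \frac{31}{47 \left(7 - 188\right)} = \frac{31}{47 \left(-181\right)} = \frac{31}{-8507} = 31 \left(- \frac{1}{8507}\right) = - \frac{31}{8507}$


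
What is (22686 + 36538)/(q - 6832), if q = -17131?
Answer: -59224/23963 ≈ -2.4715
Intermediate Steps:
(22686 + 36538)/(q - 6832) = (22686 + 36538)/(-17131 - 6832) = 59224/(-23963) = 59224*(-1/23963) = -59224/23963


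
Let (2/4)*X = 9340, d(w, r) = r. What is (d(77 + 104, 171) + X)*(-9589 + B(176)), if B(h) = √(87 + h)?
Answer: -180762239 + 18851*√263 ≈ -1.8046e+8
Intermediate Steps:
X = 18680 (X = 2*9340 = 18680)
(d(77 + 104, 171) + X)*(-9589 + B(176)) = (171 + 18680)*(-9589 + √(87 + 176)) = 18851*(-9589 + √263) = -180762239 + 18851*√263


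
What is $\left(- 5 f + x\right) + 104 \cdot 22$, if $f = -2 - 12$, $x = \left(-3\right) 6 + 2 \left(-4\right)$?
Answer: $2332$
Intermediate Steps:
$x = -26$ ($x = -18 - 8 = -26$)
$f = -14$ ($f = -2 - 12 = -14$)
$\left(- 5 f + x\right) + 104 \cdot 22 = \left(\left(-5\right) \left(-14\right) - 26\right) + 104 \cdot 22 = \left(70 - 26\right) + 2288 = 44 + 2288 = 2332$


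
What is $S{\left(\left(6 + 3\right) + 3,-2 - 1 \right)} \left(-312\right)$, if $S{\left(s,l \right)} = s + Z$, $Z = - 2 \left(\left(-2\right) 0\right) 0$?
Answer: $-3744$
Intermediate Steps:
$Z = 0$ ($Z = \left(-2\right) 0 \cdot 0 = 0 \cdot 0 = 0$)
$S{\left(s,l \right)} = s$ ($S{\left(s,l \right)} = s + 0 = s$)
$S{\left(\left(6 + 3\right) + 3,-2 - 1 \right)} \left(-312\right) = \left(\left(6 + 3\right) + 3\right) \left(-312\right) = \left(9 + 3\right) \left(-312\right) = 12 \left(-312\right) = -3744$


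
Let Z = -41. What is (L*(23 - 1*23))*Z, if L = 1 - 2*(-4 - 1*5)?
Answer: 0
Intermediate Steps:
L = 19 (L = 1 - 2*(-4 - 5) = 1 - 2*(-9) = 1 + 18 = 19)
(L*(23 - 1*23))*Z = (19*(23 - 1*23))*(-41) = (19*(23 - 23))*(-41) = (19*0)*(-41) = 0*(-41) = 0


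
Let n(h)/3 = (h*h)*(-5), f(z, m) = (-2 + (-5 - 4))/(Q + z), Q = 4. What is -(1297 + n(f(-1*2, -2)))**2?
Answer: -11377129/16 ≈ -7.1107e+5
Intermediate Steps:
f(z, m) = -11/(4 + z) (f(z, m) = (-2 + (-5 - 4))/(4 + z) = (-2 - 9)/(4 + z) = -11/(4 + z))
n(h) = -15*h**2 (n(h) = 3*((h*h)*(-5)) = 3*(h**2*(-5)) = 3*(-5*h**2) = -15*h**2)
-(1297 + n(f(-1*2, -2)))**2 = -(1297 - 15*121/(4 - 1*2)**2)**2 = -(1297 - 15*121/(4 - 2)**2)**2 = -(1297 - 15*(-11/2)**2)**2 = -(1297 - 15*121/4)**2 = -(1297 - 1815/4)**2 = -(3373/4)**2 = -1*11377129/16 = -11377129/16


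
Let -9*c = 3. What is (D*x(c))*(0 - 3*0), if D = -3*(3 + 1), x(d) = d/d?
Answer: 0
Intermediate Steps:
c = -⅓ (c = -⅑*3 = -⅓ ≈ -0.33333)
x(d) = 1
D = -12 (D = -3*4 = -12)
(D*x(c))*(0 - 3*0) = (-12*1)*(0 - 3*0) = -12*(0 + 0) = -12*0 = 0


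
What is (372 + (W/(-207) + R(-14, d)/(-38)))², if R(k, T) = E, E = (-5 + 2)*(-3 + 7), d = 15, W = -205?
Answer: 2155649413369/15468489 ≈ 1.3936e+5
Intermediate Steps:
E = -12 (E = -3*4 = -12)
R(k, T) = -12
(372 + (W/(-207) + R(-14, d)/(-38)))² = (372 + (-205/(-207) - 12/(-38)))² = (372 + (-205*(-1/207) - 12*(-1/38)))² = (372 + (205/207 + 6/19))² = (372 + 5137/3933)² = (1468213/3933)² = 2155649413369/15468489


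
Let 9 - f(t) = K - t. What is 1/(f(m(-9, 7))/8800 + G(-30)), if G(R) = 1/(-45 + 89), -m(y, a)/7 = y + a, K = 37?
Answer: 4400/93 ≈ 47.312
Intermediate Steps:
m(y, a) = -7*a - 7*y (m(y, a) = -7*(y + a) = -7*(a + y) = -7*a - 7*y)
f(t) = -28 + t (f(t) = 9 - (37 - t) = 9 + (-37 + t) = -28 + t)
G(R) = 1/44
1/(f(m(-9, 7))/8800 + G(-30)) = 1/((-28 + (-7*7 - 7*(-9)))/8800 + 1/44) = 1/((-28 + (-49 + 63))*(1/8800) + 1/44) = 1/((-28 + 14)*(1/8800) + 1/44) = 1/(-14*1/8800 + 1/44) = 1/(-7/4400 + 1/44) = 1/(93/4400) = 4400/93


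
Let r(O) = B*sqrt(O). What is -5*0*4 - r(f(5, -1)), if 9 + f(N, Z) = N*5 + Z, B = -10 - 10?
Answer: 20*sqrt(15) ≈ 77.460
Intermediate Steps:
B = -20
f(N, Z) = -9 + Z + 5*N (f(N, Z) = -9 + (N*5 + Z) = -9 + (5*N + Z) = -9 + (Z + 5*N) = -9 + Z + 5*N)
r(O) = -20*sqrt(O)
-5*0*4 - r(f(5, -1)) = -5*0*4 - (-20)*sqrt(-9 - 1 + 5*5) = 0*4 - (-20)*sqrt(-9 - 1 + 25) = 0 - (-20)*sqrt(15) = 0 + 20*sqrt(15) = 20*sqrt(15)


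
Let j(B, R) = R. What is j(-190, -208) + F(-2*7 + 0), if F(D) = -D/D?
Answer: -209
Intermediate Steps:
F(D) = -1 (F(D) = -1*1 = -1)
j(-190, -208) + F(-2*7 + 0) = -208 - 1 = -209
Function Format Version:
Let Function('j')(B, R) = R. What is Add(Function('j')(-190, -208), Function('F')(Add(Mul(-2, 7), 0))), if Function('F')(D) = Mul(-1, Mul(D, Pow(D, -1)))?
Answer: -209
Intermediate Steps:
Function('F')(D) = -1 (Function('F')(D) = Mul(-1, 1) = -1)
Add(Function('j')(-190, -208), Function('F')(Add(Mul(-2, 7), 0))) = Add(-208, -1) = -209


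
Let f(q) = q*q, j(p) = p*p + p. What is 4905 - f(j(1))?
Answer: 4901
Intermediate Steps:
j(p) = p + p² (j(p) = p² + p = p + p²)
f(q) = q²
4905 - f(j(1)) = 4905 - (1*(1 + 1))² = 4905 - (1*2)² = 4905 - 1*2² = 4905 - 1*4 = 4905 - 4 = 4901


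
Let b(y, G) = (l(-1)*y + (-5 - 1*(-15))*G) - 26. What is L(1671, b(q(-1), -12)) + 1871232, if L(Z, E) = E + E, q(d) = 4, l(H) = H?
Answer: 1870932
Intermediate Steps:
b(y, G) = -26 - y + 10*G (b(y, G) = (-y + (-5 - 1*(-15))*G) - 26 = (-y + (-5 + 15)*G) - 26 = (-y + 10*G) - 26 = -26 - y + 10*G)
L(Z, E) = 2*E
L(1671, b(q(-1), -12)) + 1871232 = 2*(-26 - 1*4 + 10*(-12)) + 1871232 = 2*(-26 - 4 - 120) + 1871232 = 2*(-150) + 1871232 = -300 + 1871232 = 1870932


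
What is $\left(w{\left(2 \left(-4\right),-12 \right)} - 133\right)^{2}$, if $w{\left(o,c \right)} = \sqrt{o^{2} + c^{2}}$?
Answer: $17897 - 1064 \sqrt{13} \approx 14061.0$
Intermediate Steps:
$w{\left(o,c \right)} = \sqrt{c^{2} + o^{2}}$
$\left(w{\left(2 \left(-4\right),-12 \right)} - 133\right)^{2} = \left(\sqrt{\left(-12\right)^{2} + \left(2 \left(-4\right)\right)^{2}} - 133\right)^{2} = \left(\sqrt{144 + \left(-8\right)^{2}} - 133\right)^{2} = \left(\sqrt{144 + 64} - 133\right)^{2} = \left(\sqrt{208} - 133\right)^{2} = \left(4 \sqrt{13} - 133\right)^{2} = \left(-133 + 4 \sqrt{13}\right)^{2}$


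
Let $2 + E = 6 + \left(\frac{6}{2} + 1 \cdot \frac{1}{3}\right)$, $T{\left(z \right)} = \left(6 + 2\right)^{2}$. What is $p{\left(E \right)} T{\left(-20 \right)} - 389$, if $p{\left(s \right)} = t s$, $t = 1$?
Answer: $\frac{241}{3} \approx 80.333$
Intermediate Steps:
$T{\left(z \right)} = 64$ ($T{\left(z \right)} = 8^{2} = 64$)
$E = \frac{22}{3}$ ($E = -2 + \left(6 + \left(\frac{6}{2} + 1 \cdot \frac{1}{3}\right)\right) = -2 + \left(6 + \left(6 \cdot \frac{1}{2} + 1 \cdot \frac{1}{3}\right)\right) = -2 + \left(6 + \left(3 + \frac{1}{3}\right)\right) = -2 + \left(6 + \frac{10}{3}\right) = -2 + \frac{28}{3} = \frac{22}{3} \approx 7.3333$)
$p{\left(s \right)} = s$ ($p{\left(s \right)} = 1 s = s$)
$p{\left(E \right)} T{\left(-20 \right)} - 389 = \frac{22}{3} \cdot 64 - 389 = \frac{1408}{3} - 389 = \frac{241}{3}$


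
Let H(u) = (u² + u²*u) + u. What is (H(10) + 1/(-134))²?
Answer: 22123290121/17956 ≈ 1.2321e+6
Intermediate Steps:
H(u) = u + u² + u³ (H(u) = (u² + u³) + u = u + u² + u³)
(H(10) + 1/(-134))² = (10*(1 + 10 + 10²) + 1/(-134))² = (10*(1 + 10 + 100) - 1/134)² = (10*111 - 1/134)² = (1110 - 1/134)² = (148739/134)² = 22123290121/17956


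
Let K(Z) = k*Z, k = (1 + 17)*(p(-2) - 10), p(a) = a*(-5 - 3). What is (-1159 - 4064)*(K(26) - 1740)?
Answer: -5578164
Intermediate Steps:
p(a) = -8*a (p(a) = a*(-8) = -8*a)
k = 108 (k = (1 + 17)*(-8*(-2) - 10) = 18*(16 - 10) = 18*6 = 108)
K(Z) = 108*Z
(-1159 - 4064)*(K(26) - 1740) = (-1159 - 4064)*(108*26 - 1740) = -5223*(2808 - 1740) = -5223*1068 = -5578164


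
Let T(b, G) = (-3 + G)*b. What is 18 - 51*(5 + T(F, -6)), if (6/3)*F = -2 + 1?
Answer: -933/2 ≈ -466.50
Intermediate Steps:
F = -1/2 (F = (-2 + 1)/2 = (1/2)*(-1) = -1/2 ≈ -0.50000)
T(b, G) = b*(-3 + G)
18 - 51*(5 + T(F, -6)) = 18 - 51*(5 - (-3 - 6)/2) = 18 - 51*(5 - 1/2*(-9)) = 18 - 51*(5 + 9/2) = 18 - 51*19/2 = 18 - 969/2 = -933/2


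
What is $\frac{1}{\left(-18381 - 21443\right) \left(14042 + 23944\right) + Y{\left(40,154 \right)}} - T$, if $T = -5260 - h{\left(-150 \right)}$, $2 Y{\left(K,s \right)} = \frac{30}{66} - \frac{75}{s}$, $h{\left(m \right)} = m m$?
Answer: $\frac{12934171687695612}{465928374917} \approx 27760.0$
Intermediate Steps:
$h{\left(m \right)} = m^{2}$
$Y{\left(K,s \right)} = \frac{5}{22} - \frac{75}{2 s}$ ($Y{\left(K,s \right)} = \frac{\frac{30}{66} - \frac{75}{s}}{2} = \frac{30 \cdot \frac{1}{66} - \frac{75}{s}}{2} = \frac{\frac{5}{11} - \frac{75}{s}}{2} = \frac{5}{22} - \frac{75}{2 s}$)
$T = -27760$ ($T = -5260 - \left(-150\right)^{2} = -5260 - 22500 = -27760$)
$\frac{1}{\left(-18381 - 21443\right) \left(14042 + 23944\right) + Y{\left(40,154 \right)}} - T = \frac{1}{\left(-18381 - 21443\right) \left(14042 + 23944\right) + \frac{5 \left(-165 + 154\right)}{22 \cdot 154}} - -27760 = \frac{1}{\left(-39824\right) 37986 + \frac{5}{22} \cdot \frac{1}{154} \left(-11\right)} + 27760 = \frac{1}{-1512754464 - \frac{5}{308}} + 27760 = \frac{1}{- \frac{465928374917}{308}} + 27760 = - \frac{308}{465928374917} + 27760 = \frac{12934171687695612}{465928374917}$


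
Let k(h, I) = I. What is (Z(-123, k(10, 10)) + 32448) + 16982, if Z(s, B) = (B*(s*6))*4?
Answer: 19910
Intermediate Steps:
Z(s, B) = 24*B*s (Z(s, B) = (B*(6*s))*4 = (6*B*s)*4 = 24*B*s)
(Z(-123, k(10, 10)) + 32448) + 16982 = (24*10*(-123) + 32448) + 16982 = (-29520 + 32448) + 16982 = 2928 + 16982 = 19910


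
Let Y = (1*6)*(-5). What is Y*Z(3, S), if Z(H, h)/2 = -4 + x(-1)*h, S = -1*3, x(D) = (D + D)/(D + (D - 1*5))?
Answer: 2040/7 ≈ 291.43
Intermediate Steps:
x(D) = 2*D/(-5 + 2*D) (x(D) = (2*D)/(D + (D - 5)) = (2*D)/(D + (-5 + D)) = (2*D)/(-5 + 2*D) = 2*D/(-5 + 2*D))
Y = -30 (Y = 6*(-5) = -30)
S = -3
Z(H, h) = -8 + 4*h/7 (Z(H, h) = 2*(-4 + (2*(-1)/(-5 + 2*(-1)))*h) = 2*(-4 + (2*(-1)/(-5 - 2))*h) = 2*(-4 + (2*(-1)/(-7))*h) = 2*(-4 + (2*(-1)*(-1/7))*h) = 2*(-4 + 2*h/7) = -8 + 4*h/7)
Y*Z(3, S) = -30*(-8 + (4/7)*(-3)) = -30*(-8 - 12/7) = -30*(-68/7) = 2040/7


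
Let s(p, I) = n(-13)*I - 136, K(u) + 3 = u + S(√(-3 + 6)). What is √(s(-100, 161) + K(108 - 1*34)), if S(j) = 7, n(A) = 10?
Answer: 4*√97 ≈ 39.395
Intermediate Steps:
K(u) = 4 + u (K(u) = -3 + (u + 7) = -3 + (7 + u) = 4 + u)
s(p, I) = -136 + 10*I (s(p, I) = 10*I - 136 = -136 + 10*I)
√(s(-100, 161) + K(108 - 1*34)) = √((-136 + 10*161) + (4 + (108 - 1*34))) = √((-136 + 1610) + (4 + (108 - 34))) = √(1474 + (4 + 74)) = √(1474 + 78) = √1552 = 4*√97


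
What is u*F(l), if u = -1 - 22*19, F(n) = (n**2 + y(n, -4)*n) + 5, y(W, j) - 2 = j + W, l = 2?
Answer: -3771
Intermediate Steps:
y(W, j) = 2 + W + j (y(W, j) = 2 + (j + W) = 2 + (W + j) = 2 + W + j)
F(n) = 5 + n**2 + n*(-2 + n) (F(n) = (n**2 + (2 + n - 4)*n) + 5 = (n**2 + (-2 + n)*n) + 5 = (n**2 + n*(-2 + n)) + 5 = 5 + n**2 + n*(-2 + n))
u = -419 (u = -1 - 418 = -419)
u*F(l) = -419*(5 + 2**2 + 2*(-2 + 2)) = -419*(5 + 4 + 2*0) = -419*(5 + 4 + 0) = -419*9 = -3771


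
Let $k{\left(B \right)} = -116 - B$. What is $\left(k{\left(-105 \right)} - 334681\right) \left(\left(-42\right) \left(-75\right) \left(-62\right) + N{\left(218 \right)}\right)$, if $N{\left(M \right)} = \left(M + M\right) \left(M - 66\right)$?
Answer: $43184639376$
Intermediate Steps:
$N{\left(M \right)} = 2 M \left(-66 + M\right)$
$\left(k{\left(-105 \right)} - 334681\right) \left(\left(-42\right) \left(-75\right) \left(-62\right) + N{\left(218 \right)}\right) = \left(\left(-116 - -105\right) - 334681\right) \left(\left(-42\right) \left(-75\right) \left(-62\right) + 2 \cdot 218 \left(-66 + 218\right)\right) = \left(\left(-116 + 105\right) - 334681\right) \left(3150 \left(-62\right) + 2 \cdot 218 \cdot 152\right) = \left(-11 - 334681\right) \left(-195300 + 66272\right) = \left(-334692\right) \left(-129028\right) = 43184639376$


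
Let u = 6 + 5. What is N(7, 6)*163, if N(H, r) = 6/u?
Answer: 978/11 ≈ 88.909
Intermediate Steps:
u = 11
N(H, r) = 6/11
N(7, 6)*163 = (6/11)*163 = 978/11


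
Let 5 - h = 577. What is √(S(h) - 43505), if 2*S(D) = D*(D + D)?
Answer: √283679 ≈ 532.62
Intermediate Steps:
h = -572 (h = 5 - 1*577 = 5 - 577 = -572)
S(D) = D² (S(D) = (D*(D + D))/2 = (D*(2*D))/2 = (2*D²)/2 = D²)
√(S(h) - 43505) = √((-572)² - 43505) = √(327184 - 43505) = √283679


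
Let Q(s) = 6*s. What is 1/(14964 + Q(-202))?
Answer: 1/13752 ≈ 7.2717e-5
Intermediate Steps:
1/(14964 + Q(-202)) = 1/(14964 + 6*(-202)) = 1/(14964 - 1212) = 1/13752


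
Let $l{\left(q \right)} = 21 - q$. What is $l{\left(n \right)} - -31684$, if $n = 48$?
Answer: $31657$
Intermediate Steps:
$l{\left(n \right)} - -31684 = \left(21 - 48\right) - -31684 = \left(21 - 48\right) + 31684 = -27 + 31684 = 31657$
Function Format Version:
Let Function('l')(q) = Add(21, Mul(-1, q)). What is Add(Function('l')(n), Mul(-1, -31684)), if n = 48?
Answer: 31657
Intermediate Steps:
Add(Function('l')(n), Mul(-1, -31684)) = Add(Add(21, Mul(-1, 48)), Mul(-1, -31684)) = Add(Add(21, -48), 31684) = Add(-27, 31684) = 31657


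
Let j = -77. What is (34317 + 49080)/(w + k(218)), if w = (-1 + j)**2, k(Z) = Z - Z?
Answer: 27799/2028 ≈ 13.708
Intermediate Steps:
k(Z) = 0
w = 6084 (w = (-1 - 77)**2 = (-78)**2 = 6084)
(34317 + 49080)/(w + k(218)) = (34317 + 49080)/(6084 + 0) = 83397/6084 = 83397*(1/6084) = 27799/2028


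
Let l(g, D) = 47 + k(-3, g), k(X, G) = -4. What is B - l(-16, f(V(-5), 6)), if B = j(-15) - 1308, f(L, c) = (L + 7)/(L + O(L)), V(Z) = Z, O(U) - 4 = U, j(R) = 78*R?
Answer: -2521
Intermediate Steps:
O(U) = 4 + U
f(L, c) = (7 + L)/(4 + 2*L) (f(L, c) = (L + 7)/(L + (4 + L)) = (7 + L)/(4 + 2*L))
l(g, D) = 43 (l(g, D) = 47 - 4 = 43)
B = -2478 (B = 78*(-15) - 1308 = -1170 - 1308 = -2478)
B - l(-16, f(V(-5), 6)) = -2478 - 1*43 = -2478 - 43 = -2521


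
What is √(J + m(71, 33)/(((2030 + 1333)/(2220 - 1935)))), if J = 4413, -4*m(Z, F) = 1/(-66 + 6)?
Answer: √2212078209/708 ≈ 66.430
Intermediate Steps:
m(Z, F) = 1/240 (m(Z, F) = -1/(4*(-66 + 6)) = -¼/(-60) = -¼*(-1/60) = 1/240)
√(J + m(71, 33)/(((2030 + 1333)/(2220 - 1935)))) = √(4413 + 1/(240*(((2030 + 1333)/(2220 - 1935))))) = √(4413 + 1/(240*((3363/285)))) = √(4413 + 1/(240*((3363*(1/285))))) = √(4413 + 1/(240*(59/5))) = √(4413 + (1/240)*(5/59)) = √(4413 + 1/2832) = √(12497617/2832) = √2212078209/708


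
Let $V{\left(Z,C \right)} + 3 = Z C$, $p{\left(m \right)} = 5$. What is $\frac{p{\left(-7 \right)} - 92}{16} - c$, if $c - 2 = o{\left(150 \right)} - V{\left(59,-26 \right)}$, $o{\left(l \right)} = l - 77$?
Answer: $- \frac{25879}{16} \approx -1617.4$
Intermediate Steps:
$V{\left(Z,C \right)} = -3 + C Z$ ($V{\left(Z,C \right)} = -3 + Z C = -3 + C Z$)
$o{\left(l \right)} = -77 + l$
$c = 1612$ ($c = 2 + \left(\left(-77 + 150\right) - \left(-3 - 1534\right)\right) = 2 + \left(73 - \left(-3 - 1534\right)\right) = 2 + \left(73 - -1537\right) = 2 + \left(73 + 1537\right) = 2 + 1610 = 1612$)
$\frac{p{\left(-7 \right)} - 92}{16} - c = \frac{5 - 92}{16} - 1612 = \frac{1}{16} \left(-87\right) - 1612 = - \frac{87}{16} - 1612 = - \frac{25879}{16}$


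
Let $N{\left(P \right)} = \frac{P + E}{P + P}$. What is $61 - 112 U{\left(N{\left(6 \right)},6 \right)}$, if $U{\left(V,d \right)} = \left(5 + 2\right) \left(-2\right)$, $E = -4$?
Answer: $1629$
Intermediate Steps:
$N{\left(P \right)} = \frac{-4 + P}{2 P}$ ($N{\left(P \right)} = \frac{P - 4}{P + P} = \frac{-4 + P}{2 P}$)
$U{\left(V,d \right)} = -14$ ($U{\left(V,d \right)} = 7 \left(-2\right) = -14$)
$61 - 112 U{\left(N{\left(6 \right)},6 \right)} = 61 - -1568 = 61 + 1568 = 1629$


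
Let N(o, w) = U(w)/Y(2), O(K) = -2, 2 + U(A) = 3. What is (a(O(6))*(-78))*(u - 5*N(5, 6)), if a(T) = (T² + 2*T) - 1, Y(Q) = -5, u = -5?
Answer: -312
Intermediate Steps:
U(A) = 1 (U(A) = -2 + 3 = 1)
N(o, w) = -⅕ (N(o, w) = 1/(-5) = 1*(-⅕) = -⅕)
a(T) = -1 + T² + 2*T
(a(O(6))*(-78))*(u - 5*N(5, 6)) = ((-1 + (-2)² + 2*(-2))*(-78))*(-5 - 5*(-⅕)) = ((-1 + 4 - 4)*(-78))*(-5 + 1) = -1*(-78)*(-4) = 78*(-4) = -312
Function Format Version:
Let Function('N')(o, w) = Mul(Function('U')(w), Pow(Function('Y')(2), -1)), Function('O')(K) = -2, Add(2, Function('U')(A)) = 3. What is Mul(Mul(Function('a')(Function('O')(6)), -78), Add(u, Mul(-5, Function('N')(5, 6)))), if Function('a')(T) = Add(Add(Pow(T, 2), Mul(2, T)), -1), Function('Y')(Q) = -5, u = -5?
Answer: -312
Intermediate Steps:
Function('U')(A) = 1 (Function('U')(A) = Add(-2, 3) = 1)
Function('N')(o, w) = Rational(-1, 5) (Function('N')(o, w) = Mul(1, Pow(-5, -1)) = Mul(1, Rational(-1, 5)) = Rational(-1, 5))
Function('a')(T) = Add(-1, Pow(T, 2), Mul(2, T))
Mul(Mul(Function('a')(Function('O')(6)), -78), Add(u, Mul(-5, Function('N')(5, 6)))) = Mul(Mul(Add(-1, Pow(-2, 2), Mul(2, -2)), -78), Add(-5, Mul(-5, Rational(-1, 5)))) = Mul(Mul(Add(-1, 4, -4), -78), Add(-5, 1)) = Mul(Mul(-1, -78), -4) = Mul(78, -4) = -312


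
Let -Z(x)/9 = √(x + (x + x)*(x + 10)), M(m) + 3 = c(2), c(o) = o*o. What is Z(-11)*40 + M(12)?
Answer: 1 - 360*√11 ≈ -1193.0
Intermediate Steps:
c(o) = o²
M(m) = 1 (M(m) = -3 + 2² = -3 + 4 = 1)
Z(x) = -9*√(x + 2*x*(10 + x)) (Z(x) = -9*√(x + (x + x)*(x + 10)) = -9*√(x + (2*x)*(10 + x)) = -9*√(x + 2*x*(10 + x)))
Z(-11)*40 + M(12) = -9*√11*40 + 1 = -360*√11 + 1 = 1 - 360*√11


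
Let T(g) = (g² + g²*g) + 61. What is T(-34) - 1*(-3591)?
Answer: -34496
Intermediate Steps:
T(g) = 61 + g² + g³ (T(g) = (g² + g³) + 61 = 61 + g² + g³)
T(-34) - 1*(-3591) = (61 + (-34)² + (-34)³) - 1*(-3591) = (61 + 1156 - 39304) + 3591 = -38087 + 3591 = -34496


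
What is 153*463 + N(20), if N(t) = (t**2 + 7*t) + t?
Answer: 71399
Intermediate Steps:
N(t) = t**2 + 8*t
153*463 + N(20) = 153*463 + 20*(8 + 20) = 70839 + 20*28 = 70839 + 560 = 71399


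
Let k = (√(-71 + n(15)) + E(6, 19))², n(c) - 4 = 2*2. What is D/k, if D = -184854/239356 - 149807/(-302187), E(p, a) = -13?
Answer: -10001635703*I/(2820880591308*√7 + 3833504393316*I) ≈ -0.00054464 - 0.0010603*I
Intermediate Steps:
n(c) = 8 (n(c) = 4 + 2*2 = 4 + 4 = 8)
D = -10001635703/36165135786 (D = -184854*1/239356 - 149807*(-1/302187) = -92427/119678 + 149807/302187 = -10001635703/36165135786 ≈ -0.27655)
k = (-13 + 3*I*√7)² (k = (√(-71 + 8) - 13)² = (√(-63) - 13)² = (3*I*√7 - 13)² = (-13 + 3*I*√7)² ≈ 106.0 - 206.37*I)
D/k = -10001635703/(36165135786*(106 - 78*I*√7))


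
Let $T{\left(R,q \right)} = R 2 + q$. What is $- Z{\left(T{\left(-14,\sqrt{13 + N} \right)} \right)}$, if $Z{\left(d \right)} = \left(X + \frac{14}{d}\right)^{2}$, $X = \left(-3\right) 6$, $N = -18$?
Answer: $\frac{8 \left(- 33338 i - 2331 \sqrt{5}\right)}{56 \sqrt{5} + 779 i} \approx -342.13 - 1.4678 i$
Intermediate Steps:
$T{\left(R,q \right)} = q + 2 R$ ($T{\left(R,q \right)} = 2 R + q = q + 2 R$)
$X = -18$
$Z{\left(d \right)} = \left(-18 + \frac{14}{d}\right)^{2}$
$- Z{\left(T{\left(-14,\sqrt{13 + N} \right)} \right)} = - \frac{4 \left(-7 + 9 \left(\sqrt{13 - 18} + 2 \left(-14\right)\right)\right)^{2}}{\left(\sqrt{13 - 18} + 2 \left(-14\right)\right)^{2}} = - \frac{4 \left(-7 + 9 \left(\sqrt{-5} - 28\right)\right)^{2}}{\left(\sqrt{-5} - 28\right)^{2}} = - \frac{4 \left(-7 + 9 \left(i \sqrt{5} - 28\right)\right)^{2}}{\left(i \sqrt{5} - 28\right)^{2}} = - \frac{4 \left(-7 + 9 \left(-28 + i \sqrt{5}\right)\right)^{2}}{\left(-28 + i \sqrt{5}\right)^{2}} = - \frac{4 \left(-7 - \left(252 - 9 i \sqrt{5}\right)\right)^{2}}{\left(-28 + i \sqrt{5}\right)^{2}} = - \frac{4 \left(-259 + 9 i \sqrt{5}\right)^{2}}{\left(-28 + i \sqrt{5}\right)^{2}}$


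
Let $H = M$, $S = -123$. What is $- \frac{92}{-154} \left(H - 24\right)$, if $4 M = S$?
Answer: $- \frac{5037}{154} \approx -32.708$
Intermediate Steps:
$M = - \frac{123}{4}$ ($M = \frac{1}{4} \left(-123\right) = - \frac{123}{4} \approx -30.75$)
$H = - \frac{123}{4} \approx -30.75$
$- \frac{92}{-154} \left(H - 24\right) = - \frac{92}{-154} \left(- \frac{123}{4} - 24\right) = \left(-92\right) \left(- \frac{1}{154}\right) \left(- \frac{219}{4}\right) = \frac{46}{77} \left(- \frac{219}{4}\right) = - \frac{5037}{154}$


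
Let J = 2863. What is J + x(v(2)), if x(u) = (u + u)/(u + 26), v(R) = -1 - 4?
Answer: 60113/21 ≈ 2862.5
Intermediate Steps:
v(R) = -5
x(u) = 2*u/(26 + u) (x(u) = (2*u)/(26 + u) = 2*u/(26 + u))
J + x(v(2)) = 2863 + 2*(-5)/(26 - 5) = 2863 + 2*(-5)/21 = 2863 + 2*(-5)*(1/21) = 2863 - 10/21 = 60113/21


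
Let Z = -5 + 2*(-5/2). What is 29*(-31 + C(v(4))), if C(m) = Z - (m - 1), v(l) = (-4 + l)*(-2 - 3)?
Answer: -1160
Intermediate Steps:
Z = -10 (Z = -5 + 2*(-5*½) = -5 + 2*(-5/2) = -5 - 5 = -10)
v(l) = 20 - 5*l (v(l) = (-4 + l)*(-5) = 20 - 5*l)
C(m) = -9 - m (C(m) = -10 - (m - 1) = -10 - (-1 + m) = -10 + (1 - m) = -9 - m)
29*(-31 + C(v(4))) = 29*(-31 + (-9 - (20 - 5*4))) = 29*(-31 + (-9 - (20 - 20))) = 29*(-31 + (-9 - 1*0)) = 29*(-31 + (-9 + 0)) = 29*(-31 - 9) = 29*(-40) = -1160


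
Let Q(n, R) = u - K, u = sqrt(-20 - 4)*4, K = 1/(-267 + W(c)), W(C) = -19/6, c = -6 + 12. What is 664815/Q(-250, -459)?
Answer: 215533023/33633806 - 232919353522*I*sqrt(6)/16816903 ≈ 6.4082 - 33926.0*I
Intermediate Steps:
c = 6
W(C) = -19/6 (W(C) = -19*1/6 = -19/6)
K = -6/1621 (K = 1/(-267 - 19/6) = 1/(-1621/6) = -6/1621 ≈ -0.0037014)
u = 8*I*sqrt(6) (u = sqrt(-24)*4 = (2*I*sqrt(6))*4 = 8*I*sqrt(6) ≈ 19.596*I)
Q(n, R) = 6/1621 + 8*I*sqrt(6) (Q(n, R) = 8*I*sqrt(6) - 1*(-6/1621) = 8*I*sqrt(6) + 6/1621 = 6/1621 + 8*I*sqrt(6))
664815/Q(-250, -459) = 664815/(6/1621 + 8*I*sqrt(6))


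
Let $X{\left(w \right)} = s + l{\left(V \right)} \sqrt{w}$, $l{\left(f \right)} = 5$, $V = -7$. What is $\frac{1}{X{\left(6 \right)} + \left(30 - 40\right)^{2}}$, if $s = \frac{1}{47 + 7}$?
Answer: $\frac{291654}{28733401} - \frac{14580 \sqrt{6}}{28733401} \approx 0.0089074$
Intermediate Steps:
$s = \frac{1}{54} \approx 0.018519$
$X{\left(w \right)} = \frac{1}{54} + 5 \sqrt{w}$
$\frac{1}{X{\left(6 \right)} + \left(30 - 40\right)^{2}} = \frac{1}{\left(\frac{1}{54} + 5 \sqrt{6}\right) + \left(30 - 40\right)^{2}} = \frac{1}{\left(\frac{1}{54} + 5 \sqrt{6}\right) + \left(-10\right)^{2}} = \frac{1}{\left(\frac{1}{54} + 5 \sqrt{6}\right) + 100} = \frac{1}{\frac{5401}{54} + 5 \sqrt{6}}$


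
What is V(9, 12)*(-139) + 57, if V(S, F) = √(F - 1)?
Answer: 57 - 139*√11 ≈ -404.01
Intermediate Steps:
V(S, F) = √(-1 + F)
V(9, 12)*(-139) + 57 = √(-1 + 12)*(-139) + 57 = √11*(-139) + 57 = -139*√11 + 57 = 57 - 139*√11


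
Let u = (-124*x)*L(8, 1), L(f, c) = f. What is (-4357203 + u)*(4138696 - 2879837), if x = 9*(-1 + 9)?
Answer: -5575016956593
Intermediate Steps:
x = 72 (x = 9*8 = 72)
u = -71424 (u = -124*72*8 = -8928*8 = -71424)
(-4357203 + u)*(4138696 - 2879837) = (-4357203 - 71424)*(4138696 - 2879837) = -4428627*1258859 = -5575016956593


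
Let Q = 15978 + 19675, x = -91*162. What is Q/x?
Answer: -35653/14742 ≈ -2.4185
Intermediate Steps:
x = -14742
Q = 35653
Q/x = 35653/(-14742) = 35653*(-1/14742) = -35653/14742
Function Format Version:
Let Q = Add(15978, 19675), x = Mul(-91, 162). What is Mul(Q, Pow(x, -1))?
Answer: Rational(-35653, 14742) ≈ -2.4185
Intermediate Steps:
x = -14742
Q = 35653
Mul(Q, Pow(x, -1)) = Mul(35653, Pow(-14742, -1)) = Mul(35653, Rational(-1, 14742)) = Rational(-35653, 14742)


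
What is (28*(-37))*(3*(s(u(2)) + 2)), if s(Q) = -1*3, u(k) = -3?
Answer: 3108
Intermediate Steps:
s(Q) = -3
(28*(-37))*(3*(s(u(2)) + 2)) = (28*(-37))*(3*(-3 + 2)) = -3108*(-1) = -1036*(-3) = 3108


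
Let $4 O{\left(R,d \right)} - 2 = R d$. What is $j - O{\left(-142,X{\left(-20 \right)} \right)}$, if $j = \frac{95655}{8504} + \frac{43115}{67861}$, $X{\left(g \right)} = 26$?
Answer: $\frac{539223367255}{577089944} \approx 934.38$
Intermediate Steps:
$O{\left(R,d \right)} = \frac{1}{2} + \frac{R d}{4}$
$j = \frac{6857893915}{577089944}$ ($j = 95655 \cdot \frac{1}{8504} + 43115 \cdot \frac{1}{67861} = \frac{95655}{8504} + \frac{43115}{67861} = \frac{6857893915}{577089944} \approx 11.884$)
$j - O{\left(-142,X{\left(-20 \right)} \right)} = \frac{6857893915}{577089944} - \left(\frac{1}{2} + \frac{1}{4} \left(-142\right) 26\right) = \frac{6857893915}{577089944} - \left(\frac{1}{2} - 923\right) = \frac{6857893915}{577089944} - - \frac{1845}{2} = \frac{6857893915}{577089944} + \frac{1845}{2} = \frac{539223367255}{577089944}$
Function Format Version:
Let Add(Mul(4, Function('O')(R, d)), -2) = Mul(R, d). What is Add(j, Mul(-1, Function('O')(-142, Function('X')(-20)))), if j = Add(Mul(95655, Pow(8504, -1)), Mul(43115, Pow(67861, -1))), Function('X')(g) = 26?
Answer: Rational(539223367255, 577089944) ≈ 934.38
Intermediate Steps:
Function('O')(R, d) = Add(Rational(1, 2), Mul(Rational(1, 4), R, d)) (Function('O')(R, d) = Add(Rational(1, 2), Mul(Rational(1, 4), Mul(R, d))) = Add(Rational(1, 2), Mul(Rational(1, 4), R, d)))
j = Rational(6857893915, 577089944) (j = Add(Mul(95655, Rational(1, 8504)), Mul(43115, Rational(1, 67861))) = Add(Rational(95655, 8504), Rational(43115, 67861)) = Rational(6857893915, 577089944) ≈ 11.884)
Add(j, Mul(-1, Function('O')(-142, Function('X')(-20)))) = Add(Rational(6857893915, 577089944), Mul(-1, Add(Rational(1, 2), Mul(Rational(1, 4), -142, 26)))) = Add(Rational(6857893915, 577089944), Mul(-1, Add(Rational(1, 2), -923))) = Add(Rational(6857893915, 577089944), Mul(-1, Rational(-1845, 2))) = Add(Rational(6857893915, 577089944), Rational(1845, 2)) = Rational(539223367255, 577089944)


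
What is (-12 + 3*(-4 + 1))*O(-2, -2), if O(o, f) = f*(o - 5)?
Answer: -294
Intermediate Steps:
O(o, f) = f*(-5 + o)
(-12 + 3*(-4 + 1))*O(-2, -2) = (-12 + 3*(-4 + 1))*(-2*(-5 - 2)) = (-12 + 3*(-3))*(-2*(-7)) = (-12 - 9)*14 = -21*14 = -294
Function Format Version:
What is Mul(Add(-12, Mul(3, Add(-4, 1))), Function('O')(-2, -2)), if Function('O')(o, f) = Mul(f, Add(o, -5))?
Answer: -294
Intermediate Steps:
Function('O')(o, f) = Mul(f, Add(-5, o))
Mul(Add(-12, Mul(3, Add(-4, 1))), Function('O')(-2, -2)) = Mul(Add(-12, Mul(3, Add(-4, 1))), Mul(-2, Add(-5, -2))) = Mul(Add(-12, Mul(3, -3)), Mul(-2, -7)) = Mul(Add(-12, -9), 14) = Mul(-21, 14) = -294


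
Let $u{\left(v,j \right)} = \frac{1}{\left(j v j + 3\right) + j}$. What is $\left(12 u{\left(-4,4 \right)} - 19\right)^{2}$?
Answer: $\frac{133225}{361} \approx 369.04$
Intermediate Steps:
$u{\left(v,j \right)} = \frac{1}{3 + j + v j^{2}}$ ($u{\left(v,j \right)} = \frac{1}{\left(v j^{2} + 3\right) + j} = \frac{1}{\left(3 + v j^{2}\right) + j} = \frac{1}{3 + j + v j^{2}}$)
$\left(12 u{\left(-4,4 \right)} - 19\right)^{2} = \left(\frac{12}{3 + 4 - 4 \cdot 4^{2}} - 19\right)^{2} = \left(\frac{12}{3 + 4 - 64} - 19\right)^{2} = \left(\frac{12}{-57} - 19\right)^{2} = \left(12 \left(- \frac{1}{57}\right) - 19\right)^{2} = \left(- \frac{4}{19} - 19\right)^{2} = \left(- \frac{365}{19}\right)^{2} = \frac{133225}{361}$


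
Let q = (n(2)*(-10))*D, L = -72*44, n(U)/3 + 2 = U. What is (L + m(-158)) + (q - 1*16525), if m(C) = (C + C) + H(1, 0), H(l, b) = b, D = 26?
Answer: -20009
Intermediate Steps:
n(U) = -6 + 3*U
L = -3168
q = 0 (q = ((-6 + 3*2)*(-10))*26 = ((-6 + 6)*(-10))*26 = (0*(-10))*26 = 0*26 = 0)
m(C) = 2*C (m(C) = (C + C) + 0 = 2*C + 0 = 2*C)
(L + m(-158)) + (q - 1*16525) = (-3168 + 2*(-158)) + (0 - 1*16525) = (-3168 - 316) + (0 - 16525) = -3484 - 16525 = -20009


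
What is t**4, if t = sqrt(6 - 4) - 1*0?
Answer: 4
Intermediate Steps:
t = sqrt(2) (t = sqrt(2) + 0 = sqrt(2) ≈ 1.4142)
t**4 = (sqrt(2))**4 = 4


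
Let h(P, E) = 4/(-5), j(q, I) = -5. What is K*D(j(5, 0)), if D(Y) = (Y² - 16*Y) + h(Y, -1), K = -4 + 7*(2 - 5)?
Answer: -2605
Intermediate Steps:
K = -25 (K = -4 + 7*(-3) = -4 - 21 = -25)
h(P, E) = -⅘ (h(P, E) = 4*(-⅕) = -⅘)
D(Y) = -⅘ + Y² - 16*Y (D(Y) = (Y² - 16*Y) - ⅘ = -⅘ + Y² - 16*Y)
K*D(j(5, 0)) = -25*(-⅘ + (-5)² - 16*(-5)) = -25*(-⅘ + 25 + 80) = -25*521/5 = -2605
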